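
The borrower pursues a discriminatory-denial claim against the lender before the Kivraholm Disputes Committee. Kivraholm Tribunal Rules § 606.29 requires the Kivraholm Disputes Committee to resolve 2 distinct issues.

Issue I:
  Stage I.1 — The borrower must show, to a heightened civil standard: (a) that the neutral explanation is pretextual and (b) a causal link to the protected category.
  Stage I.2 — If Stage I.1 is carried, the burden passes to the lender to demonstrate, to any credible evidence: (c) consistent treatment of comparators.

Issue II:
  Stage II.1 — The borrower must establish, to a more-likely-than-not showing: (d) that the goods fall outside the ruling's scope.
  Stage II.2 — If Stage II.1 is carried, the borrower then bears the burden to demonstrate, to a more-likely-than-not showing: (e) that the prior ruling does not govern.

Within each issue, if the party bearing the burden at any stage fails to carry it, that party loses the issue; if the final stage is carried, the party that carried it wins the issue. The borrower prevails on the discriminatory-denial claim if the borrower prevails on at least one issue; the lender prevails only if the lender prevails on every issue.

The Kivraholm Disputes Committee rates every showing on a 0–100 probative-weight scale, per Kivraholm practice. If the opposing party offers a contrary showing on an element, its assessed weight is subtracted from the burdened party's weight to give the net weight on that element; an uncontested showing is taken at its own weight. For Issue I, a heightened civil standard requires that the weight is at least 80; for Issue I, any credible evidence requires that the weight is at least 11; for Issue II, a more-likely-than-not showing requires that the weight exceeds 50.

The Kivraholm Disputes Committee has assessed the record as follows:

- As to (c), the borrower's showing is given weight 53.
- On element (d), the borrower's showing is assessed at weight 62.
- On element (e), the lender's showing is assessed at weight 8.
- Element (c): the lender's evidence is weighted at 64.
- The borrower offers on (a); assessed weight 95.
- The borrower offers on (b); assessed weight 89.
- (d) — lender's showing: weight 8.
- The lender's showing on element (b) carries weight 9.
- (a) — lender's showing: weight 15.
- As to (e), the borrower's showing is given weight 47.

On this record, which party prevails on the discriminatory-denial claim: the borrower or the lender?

lender

— Issue I —
Stage I.1 (borrower, a heightened civil standard, weight is at least 80): (a) net 95−15=80 ≥ 80 — meets; (b) net 89−9=80 ≥ 80 — meets.
  All elements met. The burden passes to the lender.
Stage I.2 (lender, any credible evidence, weight is at least 11): (c) net 64−53=11 ≥ 11 — meets.
  All elements met at the final stage.
With every stage satisfied, the lender prevails on this issue.
— Issue II —
Stage II.1 (borrower, a more-likely-than-not showing, weight exceeds 50): (d) net 62−8=54 > 50 — meets.
  Stage II.1 carried; the burden remains with the borrower.
Stage II.2 (borrower, a more-likely-than-not showing, weight exceeds 50): (e) net 47−8=39 ≤ 50 — fails.
  Not every element is met, so the borrower fails to carry Stage II.2.
The lender prevails on this issue.
Per-issue: Issue I → lender; Issue II → lender. The borrower must prevail on at least one issue; overall, the lender prevails.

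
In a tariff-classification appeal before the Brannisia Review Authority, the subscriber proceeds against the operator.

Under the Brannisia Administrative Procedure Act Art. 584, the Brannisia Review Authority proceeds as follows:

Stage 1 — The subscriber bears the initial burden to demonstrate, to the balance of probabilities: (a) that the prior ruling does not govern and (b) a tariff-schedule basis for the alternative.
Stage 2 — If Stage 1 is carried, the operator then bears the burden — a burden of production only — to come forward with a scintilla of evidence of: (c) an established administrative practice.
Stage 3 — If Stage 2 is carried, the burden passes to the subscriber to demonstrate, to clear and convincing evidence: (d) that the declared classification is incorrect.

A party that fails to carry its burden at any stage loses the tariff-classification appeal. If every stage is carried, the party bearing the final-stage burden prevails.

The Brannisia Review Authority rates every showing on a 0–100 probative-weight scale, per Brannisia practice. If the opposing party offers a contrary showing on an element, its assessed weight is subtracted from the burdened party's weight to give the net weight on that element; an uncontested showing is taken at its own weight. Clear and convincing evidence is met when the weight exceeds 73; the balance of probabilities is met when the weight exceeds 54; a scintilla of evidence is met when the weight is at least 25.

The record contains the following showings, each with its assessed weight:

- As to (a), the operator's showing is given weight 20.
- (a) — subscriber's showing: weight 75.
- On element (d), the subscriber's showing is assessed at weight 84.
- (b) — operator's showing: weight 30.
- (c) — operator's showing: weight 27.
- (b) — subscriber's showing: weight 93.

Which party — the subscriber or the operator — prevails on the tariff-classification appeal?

subscriber

Stage 1 — burden on subscriber; standard: the balance of probabilities (weight exceeds 54).
    (a): 75 − 20 = 55 > 54 [met]
    (b): 93 − 30 = 63 > 54 [met]
  Stage 1 is satisfied; the onus moves to the operator.
Stage 2 — burden on operator; standard: a scintilla of evidence (weight is at least 25).
    (c): 27 ≥ 25 [met]
  Stage 2 carried; the burden shifts to the subscriber.
Stage 3 — burden on subscriber; standard: clear and convincing evidence (weight exceeds 73).
    (d): 84 > 73 [met]
  Stage 3 carried; the final stage is satisfied.
Every stage carried; the subscriber prevails.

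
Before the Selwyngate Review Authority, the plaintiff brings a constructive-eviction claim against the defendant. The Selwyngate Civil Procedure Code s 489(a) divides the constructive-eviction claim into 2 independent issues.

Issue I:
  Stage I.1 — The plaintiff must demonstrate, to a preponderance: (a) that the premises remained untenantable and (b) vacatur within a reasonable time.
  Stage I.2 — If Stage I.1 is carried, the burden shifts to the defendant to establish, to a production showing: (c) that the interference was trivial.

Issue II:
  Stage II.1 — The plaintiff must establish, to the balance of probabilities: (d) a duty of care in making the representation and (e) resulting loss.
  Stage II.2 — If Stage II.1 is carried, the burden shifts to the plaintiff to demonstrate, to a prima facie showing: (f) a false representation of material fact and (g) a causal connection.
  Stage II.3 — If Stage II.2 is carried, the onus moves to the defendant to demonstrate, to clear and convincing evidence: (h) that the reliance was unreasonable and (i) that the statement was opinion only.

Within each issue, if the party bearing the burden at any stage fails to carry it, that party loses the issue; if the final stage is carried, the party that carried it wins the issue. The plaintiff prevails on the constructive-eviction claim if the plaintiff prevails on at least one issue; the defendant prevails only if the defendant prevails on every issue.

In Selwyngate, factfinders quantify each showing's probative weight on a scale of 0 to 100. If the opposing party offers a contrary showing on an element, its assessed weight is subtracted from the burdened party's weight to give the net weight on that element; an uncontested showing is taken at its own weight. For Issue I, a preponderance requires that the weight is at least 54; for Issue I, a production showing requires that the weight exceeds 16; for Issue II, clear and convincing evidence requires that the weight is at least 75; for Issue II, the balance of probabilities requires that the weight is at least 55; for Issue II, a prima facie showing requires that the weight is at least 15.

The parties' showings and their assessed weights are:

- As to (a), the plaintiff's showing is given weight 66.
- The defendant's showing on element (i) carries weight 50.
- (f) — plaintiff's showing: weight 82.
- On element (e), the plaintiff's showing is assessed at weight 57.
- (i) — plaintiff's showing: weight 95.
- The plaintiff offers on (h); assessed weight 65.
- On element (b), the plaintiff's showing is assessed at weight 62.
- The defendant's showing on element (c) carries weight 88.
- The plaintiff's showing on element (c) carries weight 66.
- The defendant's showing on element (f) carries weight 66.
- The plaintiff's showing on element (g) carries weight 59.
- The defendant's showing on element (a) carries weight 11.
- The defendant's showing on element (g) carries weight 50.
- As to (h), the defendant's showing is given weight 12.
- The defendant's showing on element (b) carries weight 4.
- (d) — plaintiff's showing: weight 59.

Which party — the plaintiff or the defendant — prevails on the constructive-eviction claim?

defendant

— Issue I —
Stage I.1 (plaintiff, a preponderance, weight is at least 54): (a) net 66−11=55 ≥ 54 — meets; (b) net 62−4=58 ≥ 54 — meets.
  The plaintiff carries Stage I.1; the defendant now bears the burden.
Stage I.2 (defendant, a production showing, weight exceeds 16): (c) net 88−66=22 > 16 — meets.
  The defendant carries the last stage.
With every stage satisfied, the defendant prevails on this issue.
— Issue II —
Stage II.1 — burden on plaintiff; standard: the balance of probabilities (weight is at least 55).
    (d): 59 ≥ 55 [met]
    (e): 57 ≥ 55 [met]
  Stage II.1 is satisfied; the plaintiff continues to bear the burden.
Stage II.2 — burden on plaintiff; standard: a prima facie showing (weight is at least 15).
    (f): 82 − 66 = 16 ≥ 15 [met]
    (g): 59 − 50 = 9 < 15 [not met]
  Not every element is met, so the plaintiff fails to carry Stage II.2.
The defendant prevails on this issue.
Per-issue: Issue I → defendant; Issue II → defendant. The plaintiff must prevail on at least one issue; overall, the defendant prevails.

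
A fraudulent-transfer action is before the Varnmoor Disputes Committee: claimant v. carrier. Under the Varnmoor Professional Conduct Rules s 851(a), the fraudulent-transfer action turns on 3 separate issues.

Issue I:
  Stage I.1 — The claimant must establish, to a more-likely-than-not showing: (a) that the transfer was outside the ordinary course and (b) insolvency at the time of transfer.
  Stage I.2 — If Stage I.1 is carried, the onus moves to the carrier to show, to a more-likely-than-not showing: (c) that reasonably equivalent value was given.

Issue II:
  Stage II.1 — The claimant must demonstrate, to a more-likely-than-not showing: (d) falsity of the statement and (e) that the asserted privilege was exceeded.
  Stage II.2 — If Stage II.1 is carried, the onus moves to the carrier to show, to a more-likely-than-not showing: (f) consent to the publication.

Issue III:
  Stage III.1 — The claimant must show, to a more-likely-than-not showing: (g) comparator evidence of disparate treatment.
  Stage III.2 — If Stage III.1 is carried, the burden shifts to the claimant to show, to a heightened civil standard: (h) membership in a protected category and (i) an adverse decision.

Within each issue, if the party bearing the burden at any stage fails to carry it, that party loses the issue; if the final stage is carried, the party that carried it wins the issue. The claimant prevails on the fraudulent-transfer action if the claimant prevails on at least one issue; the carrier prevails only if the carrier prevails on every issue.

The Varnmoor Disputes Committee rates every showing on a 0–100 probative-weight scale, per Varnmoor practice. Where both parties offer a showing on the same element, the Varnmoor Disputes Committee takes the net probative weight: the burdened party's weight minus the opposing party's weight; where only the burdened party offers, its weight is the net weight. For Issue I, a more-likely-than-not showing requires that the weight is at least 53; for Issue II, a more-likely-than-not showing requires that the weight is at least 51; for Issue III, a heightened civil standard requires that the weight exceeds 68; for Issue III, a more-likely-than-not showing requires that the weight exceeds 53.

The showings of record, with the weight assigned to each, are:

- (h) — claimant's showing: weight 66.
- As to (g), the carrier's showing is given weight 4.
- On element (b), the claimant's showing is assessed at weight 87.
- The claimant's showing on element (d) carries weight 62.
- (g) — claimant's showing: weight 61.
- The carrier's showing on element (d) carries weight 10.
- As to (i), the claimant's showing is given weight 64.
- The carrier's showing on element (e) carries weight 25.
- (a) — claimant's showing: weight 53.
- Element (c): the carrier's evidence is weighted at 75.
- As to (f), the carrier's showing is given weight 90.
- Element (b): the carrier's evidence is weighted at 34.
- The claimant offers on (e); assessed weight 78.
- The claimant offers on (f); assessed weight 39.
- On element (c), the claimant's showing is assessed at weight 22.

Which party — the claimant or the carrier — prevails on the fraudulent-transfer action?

— Issue I —
Stage I.1 (claimant, a more-likely-than-not showing, weight is at least 53): (a) 53 ≥ 53 — meets; (b) net 87−34=53 ≥ 53 — meets.
  Stage I.1 is satisfied; the onus moves to the carrier.
Stage I.2 (carrier, a more-likely-than-not showing, weight is at least 53): (c) net 75−22=53 ≥ 53 — meets.
  The carrier carries the last stage.
Every stage carried; the carrier prevails on this issue.
— Issue II —
At Stage II.1 the claimant must meet a more-likely-than-not showing (weight is at least 51): on (d) the weight is 62 less the opposing 10 gives net 52, ≥ 51, so (d) meets the standard; on (e) the weight is 78 less the opposing 25 gives net 53, which does reach 51, so (e) meets the standard.
  The claimant carries Stage II.1; the carrier now bears the burden.
At Stage II.2 the carrier must meet a more-likely-than-not showing (weight is at least 51): on (f) the weight is 90 less the opposing 39 gives net 51, ≥ 51, so (f) meets the standard.
  Stage II.2 carried; the final stage is satisfied.
With every stage satisfied, the carrier prevails on this issue.
— Issue III —
At Stage III.1 the claimant must meet a more-likely-than-not showing (weight exceeds 53): on (g) the weight is 61 less the opposing 4 gives net 57, which does exceed 53, so (g) meets the standard.
  Stage III.1 is satisfied; the claimant continues to bear the burden.
At Stage III.2 the claimant must meet a heightened civil standard (weight exceeds 68): on (h) the weight is 66, ≤ 68, so (h) does not meet the standard; on (i) the weight is 64, which does not exceed 68, so (i) does not meet the standard.
  Stage III.2 not carried; the claimant fails its burden.
So the carrier prevails on this issue.
Per-issue: Issue I → carrier; Issue II → carrier; Issue III → carrier. The claimant must prevail on at least one issue; overall, the carrier prevails.

carrier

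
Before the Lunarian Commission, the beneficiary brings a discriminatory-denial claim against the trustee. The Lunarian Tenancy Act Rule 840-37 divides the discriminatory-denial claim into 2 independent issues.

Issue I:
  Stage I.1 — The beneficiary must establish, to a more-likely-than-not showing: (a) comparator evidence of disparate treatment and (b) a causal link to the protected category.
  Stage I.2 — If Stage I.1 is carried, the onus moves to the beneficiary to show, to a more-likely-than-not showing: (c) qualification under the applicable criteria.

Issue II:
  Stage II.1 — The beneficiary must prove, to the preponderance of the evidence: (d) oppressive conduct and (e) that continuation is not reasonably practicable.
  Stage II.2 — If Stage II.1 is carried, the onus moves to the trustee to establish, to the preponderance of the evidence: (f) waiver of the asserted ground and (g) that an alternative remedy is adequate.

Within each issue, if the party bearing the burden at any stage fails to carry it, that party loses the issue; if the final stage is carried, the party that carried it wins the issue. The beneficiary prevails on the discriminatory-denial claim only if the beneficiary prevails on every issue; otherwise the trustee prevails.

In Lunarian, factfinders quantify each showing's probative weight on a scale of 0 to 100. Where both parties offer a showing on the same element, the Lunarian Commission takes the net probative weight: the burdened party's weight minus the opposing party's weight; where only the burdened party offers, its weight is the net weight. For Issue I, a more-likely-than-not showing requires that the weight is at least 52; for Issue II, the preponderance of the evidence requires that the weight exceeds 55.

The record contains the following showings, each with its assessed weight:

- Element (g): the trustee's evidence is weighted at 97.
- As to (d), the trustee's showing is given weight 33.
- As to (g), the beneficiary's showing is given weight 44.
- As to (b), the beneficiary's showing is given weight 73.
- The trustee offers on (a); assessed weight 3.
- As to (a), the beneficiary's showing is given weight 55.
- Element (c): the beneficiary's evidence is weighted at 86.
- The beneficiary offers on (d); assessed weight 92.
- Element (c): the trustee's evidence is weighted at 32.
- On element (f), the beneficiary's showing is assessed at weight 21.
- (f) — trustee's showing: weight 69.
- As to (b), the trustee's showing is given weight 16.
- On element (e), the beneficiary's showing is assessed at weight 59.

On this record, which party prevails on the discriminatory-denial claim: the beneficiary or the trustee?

beneficiary

— Issue I —
Stage I.1 — burden on beneficiary; standard: a more-likely-than-not showing (weight is at least 52).
    (a): 55 − 3 = 52 ≥ 52 [met]
    (b): 73 − 16 = 57 ≥ 52 [met]
  All elements met. The beneficiary retains the burden for Stage I.2.
Stage I.2 — burden on beneficiary; standard: a more-likely-than-not showing (weight is at least 52).
    (c): 86 − 32 = 54 ≥ 52 [met]
  All elements met at the final stage.
With every stage satisfied, the beneficiary prevails on this issue.
— Issue II —
At Stage II.1 the beneficiary must meet the preponderance of the evidence (weight exceeds 55): on (d) the weight is 92 less the opposing 33 gives net 59, which does exceed 55, so (d) meets the standard; on (e) the weight is 59, > 55, so (e) meets the standard.
  Stage II.1 carried; the burden shifts to the trustee.
At Stage II.2 the trustee must meet the preponderance of the evidence (weight exceeds 55): on (f) the weight is 69 less the opposing 21 gives net 48, ≤ 55, so (f) does not meet the standard; on (g) the weight is 97 less the opposing 44 gives net 53, ≤ 55, so (g) does not meet the standard.
  Not every element is met, so the trustee fails to carry Stage II.2.
The analysis ends at Stage II.2; the beneficiary prevails on this issue.
Per-issue: Issue I → beneficiary; Issue II → beneficiary. The beneficiary must prevail on every issue; overall, the beneficiary prevails.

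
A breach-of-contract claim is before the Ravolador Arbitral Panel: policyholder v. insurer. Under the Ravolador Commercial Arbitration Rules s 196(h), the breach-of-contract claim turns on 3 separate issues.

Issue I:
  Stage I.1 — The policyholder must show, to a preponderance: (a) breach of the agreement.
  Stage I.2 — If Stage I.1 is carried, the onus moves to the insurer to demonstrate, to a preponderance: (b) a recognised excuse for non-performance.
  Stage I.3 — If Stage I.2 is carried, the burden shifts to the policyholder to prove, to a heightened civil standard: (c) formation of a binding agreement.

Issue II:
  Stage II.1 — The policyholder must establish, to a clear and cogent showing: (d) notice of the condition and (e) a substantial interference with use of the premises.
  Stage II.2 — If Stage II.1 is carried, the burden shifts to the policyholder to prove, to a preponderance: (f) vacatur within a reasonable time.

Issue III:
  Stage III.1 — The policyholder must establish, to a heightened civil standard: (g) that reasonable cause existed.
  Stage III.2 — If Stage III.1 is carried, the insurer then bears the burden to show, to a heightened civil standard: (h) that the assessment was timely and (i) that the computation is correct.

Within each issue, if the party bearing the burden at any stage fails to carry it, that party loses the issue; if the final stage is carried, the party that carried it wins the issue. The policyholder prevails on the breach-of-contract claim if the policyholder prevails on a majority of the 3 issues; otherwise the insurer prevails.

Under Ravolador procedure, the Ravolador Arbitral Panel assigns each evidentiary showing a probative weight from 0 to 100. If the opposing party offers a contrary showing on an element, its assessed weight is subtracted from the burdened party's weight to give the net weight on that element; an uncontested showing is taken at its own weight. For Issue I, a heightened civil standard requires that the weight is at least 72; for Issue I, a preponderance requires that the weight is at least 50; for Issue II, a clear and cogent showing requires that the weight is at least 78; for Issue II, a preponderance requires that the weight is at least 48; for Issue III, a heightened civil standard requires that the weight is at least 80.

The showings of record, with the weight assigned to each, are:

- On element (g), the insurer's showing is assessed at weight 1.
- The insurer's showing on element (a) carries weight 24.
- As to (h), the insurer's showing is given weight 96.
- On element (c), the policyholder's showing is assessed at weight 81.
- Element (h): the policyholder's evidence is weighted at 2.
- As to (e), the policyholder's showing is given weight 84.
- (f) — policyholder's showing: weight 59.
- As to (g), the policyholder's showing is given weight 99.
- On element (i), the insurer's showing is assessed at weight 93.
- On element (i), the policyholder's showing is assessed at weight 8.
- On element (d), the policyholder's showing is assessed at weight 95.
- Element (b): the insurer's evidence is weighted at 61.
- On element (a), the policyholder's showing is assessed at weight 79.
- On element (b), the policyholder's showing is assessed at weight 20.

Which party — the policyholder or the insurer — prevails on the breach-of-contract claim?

policyholder

— Issue I —
At Stage I.1 the policyholder must meet a preponderance (weight is at least 50): on (a) the weight is 79 less the opposing 24 gives net 55, which does reach 50, so (a) meets the standard.
  All elements met. The burden passes to the insurer.
At Stage I.2 the insurer must meet a preponderance (weight is at least 50): on (b) the weight is 61 less the opposing 20 gives net 41, which does not reach 50, so (b) does not meet the standard.
  The insurer does not carry Stage I.2.
The policyholder prevails on this issue.
— Issue II —
At Stage II.1 the policyholder must meet a clear and cogent showing (weight is at least 78): on (d) the weight is 95, ≥ 78, so (d) meets the standard; on (e) the weight is 84, which does reach 78, so (e) meets the standard.
  Stage II.1 carried; the burden remains with the policyholder.
At Stage II.2 the policyholder must meet a preponderance (weight is at least 48): on (f) the weight is 59, which does reach 48, so (f) meets the standard.
  All elements met at the final stage.
Every stage carried; the policyholder prevails on this issue.
— Issue III —
Stage III.1 — burden on policyholder; standard: a heightened civil standard (weight is at least 80).
    (g): 99 − 1 = 98 ≥ 80 [met]
  The policyholder carries Stage III.1; the insurer now bears the burden.
Stage III.2 — burden on insurer; standard: a heightened civil standard (weight is at least 80).
    (h): 96 − 2 = 94 ≥ 80 [met]
    (i): 93 − 8 = 85 ≥ 80 [met]
  The insurer carries the last stage.
Every stage carried; the insurer prevails on this issue.
Per-issue: Issue I → policyholder; Issue II → policyholder; Issue III → insurer. The policyholder must prevail on a majority of issues; overall, the policyholder prevails.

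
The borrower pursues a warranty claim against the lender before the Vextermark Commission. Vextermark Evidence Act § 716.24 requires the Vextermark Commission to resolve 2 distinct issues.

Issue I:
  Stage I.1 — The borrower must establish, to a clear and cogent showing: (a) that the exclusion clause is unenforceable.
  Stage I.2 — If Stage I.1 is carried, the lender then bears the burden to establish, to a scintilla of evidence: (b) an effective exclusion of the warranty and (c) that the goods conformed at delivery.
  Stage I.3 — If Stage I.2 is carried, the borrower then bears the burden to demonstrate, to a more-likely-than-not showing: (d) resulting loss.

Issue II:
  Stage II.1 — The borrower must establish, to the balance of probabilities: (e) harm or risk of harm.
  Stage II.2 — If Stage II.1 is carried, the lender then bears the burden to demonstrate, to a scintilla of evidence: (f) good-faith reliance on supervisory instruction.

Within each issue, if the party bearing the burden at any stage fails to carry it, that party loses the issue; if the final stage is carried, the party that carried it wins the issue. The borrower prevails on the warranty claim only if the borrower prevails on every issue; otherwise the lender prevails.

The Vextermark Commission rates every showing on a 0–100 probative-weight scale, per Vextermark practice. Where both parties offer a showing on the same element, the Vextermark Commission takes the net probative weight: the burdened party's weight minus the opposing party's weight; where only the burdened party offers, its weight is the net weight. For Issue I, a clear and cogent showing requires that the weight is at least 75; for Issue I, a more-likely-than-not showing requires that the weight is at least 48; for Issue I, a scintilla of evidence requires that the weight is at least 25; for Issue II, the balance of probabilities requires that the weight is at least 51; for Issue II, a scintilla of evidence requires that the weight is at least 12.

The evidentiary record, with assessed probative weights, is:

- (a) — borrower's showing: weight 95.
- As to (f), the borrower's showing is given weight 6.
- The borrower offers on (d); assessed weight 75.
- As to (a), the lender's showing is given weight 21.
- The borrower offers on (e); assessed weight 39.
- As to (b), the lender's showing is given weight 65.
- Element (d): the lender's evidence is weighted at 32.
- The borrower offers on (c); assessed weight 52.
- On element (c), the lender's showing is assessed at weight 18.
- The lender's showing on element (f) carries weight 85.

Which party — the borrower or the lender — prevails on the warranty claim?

lender

— Issue I —
At Stage I.1 the borrower must meet a clear and cogent showing (weight is at least 75): on (a) the weight is 95 less the opposing 21 gives net 74, which does not reach 75, so (a) does not meet the standard.
  The borrower does not carry Stage I.1.
The lender prevails on this issue.
— Issue II —
Stage II.1 (borrower, the balance of probabilities, weight is at least 51): (e) 39 < 51 — fails.
  The borrower does not carry Stage II.1.
So the lender prevails on this issue.
Per-issue: Issue I → lender; Issue II → lender. The borrower must prevail on every issue; overall, the lender prevails.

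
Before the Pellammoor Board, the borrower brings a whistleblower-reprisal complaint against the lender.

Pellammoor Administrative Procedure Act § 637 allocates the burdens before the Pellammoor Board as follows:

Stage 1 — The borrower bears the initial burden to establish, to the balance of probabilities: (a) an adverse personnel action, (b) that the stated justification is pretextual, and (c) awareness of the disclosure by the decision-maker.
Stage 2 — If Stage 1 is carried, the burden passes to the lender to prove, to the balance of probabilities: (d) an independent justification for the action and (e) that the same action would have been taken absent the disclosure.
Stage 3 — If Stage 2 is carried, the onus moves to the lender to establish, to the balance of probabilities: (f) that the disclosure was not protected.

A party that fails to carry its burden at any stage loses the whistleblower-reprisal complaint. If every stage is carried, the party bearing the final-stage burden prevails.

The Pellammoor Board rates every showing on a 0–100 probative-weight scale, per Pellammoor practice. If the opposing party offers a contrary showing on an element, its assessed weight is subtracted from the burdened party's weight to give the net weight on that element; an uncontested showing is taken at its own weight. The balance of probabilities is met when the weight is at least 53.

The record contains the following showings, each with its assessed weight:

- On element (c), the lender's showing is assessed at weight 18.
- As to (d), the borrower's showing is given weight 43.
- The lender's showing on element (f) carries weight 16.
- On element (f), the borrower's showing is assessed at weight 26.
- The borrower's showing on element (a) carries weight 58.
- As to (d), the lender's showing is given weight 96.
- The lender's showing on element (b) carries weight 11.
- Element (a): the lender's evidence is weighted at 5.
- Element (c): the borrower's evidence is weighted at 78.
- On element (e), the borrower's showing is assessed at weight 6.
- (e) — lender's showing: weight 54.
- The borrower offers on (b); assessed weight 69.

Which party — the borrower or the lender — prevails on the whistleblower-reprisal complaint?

Stage 1 — burden on borrower; standard: the balance of probabilities (weight is at least 53).
    (a): 58 − 5 = 53 ≥ 53 [met]
    (b): 69 − 11 = 58 ≥ 53 [met]
    (c): 78 − 18 = 60 ≥ 53 [met]
  Stage 1 carried; the burden shifts to the lender.
Stage 2 — burden on lender; standard: the balance of probabilities (weight is at least 53).
    (d): 96 − 43 = 53 ≥ 53 [met]
    (e): 54 − 6 = 48 < 53 [not met]
  Not every element is met, so the lender fails to carry Stage 2.
So the borrower prevails.

borrower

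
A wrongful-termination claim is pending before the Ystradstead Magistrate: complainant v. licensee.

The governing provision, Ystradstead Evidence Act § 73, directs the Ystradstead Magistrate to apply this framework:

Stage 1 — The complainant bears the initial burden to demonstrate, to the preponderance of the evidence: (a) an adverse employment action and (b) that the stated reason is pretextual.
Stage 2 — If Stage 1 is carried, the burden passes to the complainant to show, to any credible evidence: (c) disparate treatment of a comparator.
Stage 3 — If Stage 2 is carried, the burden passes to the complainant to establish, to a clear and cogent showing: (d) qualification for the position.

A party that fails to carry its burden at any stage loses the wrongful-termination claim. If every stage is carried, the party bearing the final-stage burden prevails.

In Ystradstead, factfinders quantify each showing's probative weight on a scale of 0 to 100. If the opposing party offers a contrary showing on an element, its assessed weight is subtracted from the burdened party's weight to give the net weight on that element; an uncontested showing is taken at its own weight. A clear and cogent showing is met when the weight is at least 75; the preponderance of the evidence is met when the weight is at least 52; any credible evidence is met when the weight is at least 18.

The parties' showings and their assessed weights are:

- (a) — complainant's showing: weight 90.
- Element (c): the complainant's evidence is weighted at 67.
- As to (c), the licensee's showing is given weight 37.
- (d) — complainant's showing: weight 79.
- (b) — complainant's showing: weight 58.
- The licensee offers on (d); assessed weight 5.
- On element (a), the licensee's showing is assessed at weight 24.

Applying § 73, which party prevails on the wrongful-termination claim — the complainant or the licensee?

licensee

Stage 1 — burden on complainant; standard: the preponderance of the evidence (weight is at least 52).
    (a): 90 − 24 = 66 ≥ 52 [met]
    (b): 58 ≥ 52 [met]
  Stage 1 is satisfied; the complainant continues to bear the burden.
Stage 2 — burden on complainant; standard: any credible evidence (weight is at least 18).
    (c): 67 − 37 = 30 ≥ 18 [met]
  Stage 2 is satisfied; the complainant continues to bear the burden.
Stage 3 — burden on complainant; standard: a clear and cogent showing (weight is at least 75).
    (d): 79 − 5 = 74 < 75 [not met]
  The complainant does not carry Stage 3.
The analysis ends at Stage 3; the licensee prevails.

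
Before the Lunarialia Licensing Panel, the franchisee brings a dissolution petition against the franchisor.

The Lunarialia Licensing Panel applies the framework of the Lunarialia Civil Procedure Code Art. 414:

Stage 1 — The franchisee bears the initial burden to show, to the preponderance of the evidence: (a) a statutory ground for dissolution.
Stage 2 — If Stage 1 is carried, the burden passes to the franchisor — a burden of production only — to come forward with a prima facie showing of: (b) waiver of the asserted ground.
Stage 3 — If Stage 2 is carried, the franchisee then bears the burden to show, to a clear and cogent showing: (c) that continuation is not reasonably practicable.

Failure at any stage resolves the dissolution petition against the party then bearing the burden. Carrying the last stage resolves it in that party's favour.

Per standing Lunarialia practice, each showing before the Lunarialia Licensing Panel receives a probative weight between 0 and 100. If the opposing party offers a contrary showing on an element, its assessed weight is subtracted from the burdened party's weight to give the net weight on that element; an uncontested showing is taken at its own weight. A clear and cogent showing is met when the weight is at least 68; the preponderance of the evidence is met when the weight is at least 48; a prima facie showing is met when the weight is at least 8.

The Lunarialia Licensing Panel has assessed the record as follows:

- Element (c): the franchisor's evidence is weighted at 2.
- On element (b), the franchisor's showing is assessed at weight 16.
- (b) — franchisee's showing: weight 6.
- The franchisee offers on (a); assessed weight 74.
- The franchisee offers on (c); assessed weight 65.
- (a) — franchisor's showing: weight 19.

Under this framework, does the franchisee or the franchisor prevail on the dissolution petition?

franchisor

At Stage 1 the franchisee must meet the preponderance of the evidence (weight is at least 48): on (a) the weight is 74 less the opposing 19 gives net 55, which does reach 48, so (a) meets the standard.
  Stage 1 is satisfied; the onus moves to the franchisor.
At Stage 2 the franchisor must meet a prima facie showing (weight is at least 8): on (b) the weight is 16 less the opposing 6 gives net 10, which does reach 8, so (b) meets the standard.
  All elements met. The burden passes to the franchisee.
At Stage 3 the franchisee must meet a clear and cogent showing (weight is at least 68): on (c) the weight is 65 less the opposing 2 gives net 63, which does not reach 68, so (c) does not meet the standard.
  The franchisee does not carry Stage 3.
So the franchisor prevails.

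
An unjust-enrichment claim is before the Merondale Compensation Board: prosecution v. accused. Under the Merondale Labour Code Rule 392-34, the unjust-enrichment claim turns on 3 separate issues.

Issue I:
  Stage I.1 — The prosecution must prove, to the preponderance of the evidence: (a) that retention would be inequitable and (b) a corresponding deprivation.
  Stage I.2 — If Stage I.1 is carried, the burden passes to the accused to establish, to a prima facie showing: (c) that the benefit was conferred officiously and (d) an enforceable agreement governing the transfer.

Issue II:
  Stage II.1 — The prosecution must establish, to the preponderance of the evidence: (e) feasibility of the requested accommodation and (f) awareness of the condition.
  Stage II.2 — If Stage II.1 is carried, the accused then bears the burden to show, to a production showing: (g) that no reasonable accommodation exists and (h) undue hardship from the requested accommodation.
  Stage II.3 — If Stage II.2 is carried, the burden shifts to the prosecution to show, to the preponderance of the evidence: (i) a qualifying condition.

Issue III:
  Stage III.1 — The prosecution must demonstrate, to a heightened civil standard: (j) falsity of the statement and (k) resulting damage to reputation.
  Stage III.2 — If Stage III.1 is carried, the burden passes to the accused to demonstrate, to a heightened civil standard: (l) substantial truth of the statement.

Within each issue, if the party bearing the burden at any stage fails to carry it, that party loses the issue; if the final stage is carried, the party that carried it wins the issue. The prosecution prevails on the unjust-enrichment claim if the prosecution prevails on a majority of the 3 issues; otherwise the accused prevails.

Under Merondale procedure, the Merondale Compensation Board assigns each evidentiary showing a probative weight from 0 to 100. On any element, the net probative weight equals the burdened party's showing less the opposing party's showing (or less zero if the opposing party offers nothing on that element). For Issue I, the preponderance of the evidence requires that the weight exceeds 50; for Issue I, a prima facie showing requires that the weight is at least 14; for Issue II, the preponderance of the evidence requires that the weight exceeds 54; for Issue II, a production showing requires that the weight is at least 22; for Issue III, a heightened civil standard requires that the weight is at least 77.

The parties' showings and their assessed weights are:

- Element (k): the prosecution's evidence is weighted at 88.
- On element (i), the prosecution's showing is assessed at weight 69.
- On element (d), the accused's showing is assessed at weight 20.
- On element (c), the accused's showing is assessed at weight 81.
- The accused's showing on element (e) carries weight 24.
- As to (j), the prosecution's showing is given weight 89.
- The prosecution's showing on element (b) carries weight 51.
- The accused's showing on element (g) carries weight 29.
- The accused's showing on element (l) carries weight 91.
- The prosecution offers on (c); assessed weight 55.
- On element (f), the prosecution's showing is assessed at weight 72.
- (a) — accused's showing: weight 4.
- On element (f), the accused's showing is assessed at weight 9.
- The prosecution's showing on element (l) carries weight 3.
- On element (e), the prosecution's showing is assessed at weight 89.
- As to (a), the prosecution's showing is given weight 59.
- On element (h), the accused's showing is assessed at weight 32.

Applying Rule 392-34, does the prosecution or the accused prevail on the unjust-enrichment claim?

accused

— Issue I —
At Stage I.1 the prosecution must meet the preponderance of the evidence (weight exceeds 50): on (a) the weight is 59 less the opposing 4 gives net 55, > 50, so (a) meets the standard; on (b) the weight is 51, > 50, so (b) meets the standard.
  All elements met. The burden passes to the accused.
At Stage I.2 the accused must meet a prima facie showing (weight is at least 14): on (c) the weight is 81 less the opposing 55 gives net 26, ≥ 14, so (c) meets the standard; on (d) the weight is 20, ≥ 14, so (d) meets the standard.
  Stage I.2 carried; the final stage is satisfied.
With every stage satisfied, the accused prevails on this issue.
— Issue II —
Stage II.1 (prosecution, the preponderance of the evidence, weight exceeds 54): (e) net 89−24=65 > 54 — meets; (f) net 72−9=63 > 54 — meets.
  The prosecution carries Stage II.1; the accused now bears the burden.
Stage II.2 (accused, a production showing, weight is at least 22): (g) 29 ≥ 22 — meets; (h) 32 ≥ 22 — meets.
  Stage II.2 carried; the burden shifts to the prosecution.
Stage II.3 (prosecution, the preponderance of the evidence, weight exceeds 54): (i) 69 > 54 — meets.
  Stage II.3 carried; the final stage is satisfied.
All stages carried — the prosecution prevails on this issue.
— Issue III —
Stage III.1 (prosecution, a heightened civil standard, weight is at least 77): (j) 89 ≥ 77 — meets; (k) 88 ≥ 77 — meets.
  The prosecution carries Stage III.1; the accused now bears the burden.
Stage III.2 (accused, a heightened civil standard, weight is at least 77): (l) net 91−3=88 ≥ 77 — meets.
  All elements met at the final stage.
Every stage carried; the accused prevails on this issue.
Per-issue: Issue I → accused; Issue II → prosecution; Issue III → accused. The prosecution must prevail on a majority of issues; overall, the accused prevails.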